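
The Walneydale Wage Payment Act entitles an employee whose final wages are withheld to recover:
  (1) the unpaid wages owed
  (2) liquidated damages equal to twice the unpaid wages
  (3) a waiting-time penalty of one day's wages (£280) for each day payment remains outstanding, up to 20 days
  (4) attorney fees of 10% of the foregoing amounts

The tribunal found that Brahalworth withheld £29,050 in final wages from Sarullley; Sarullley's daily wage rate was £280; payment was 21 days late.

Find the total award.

Doubled: 2 × £29,050 = £58,100
Penalty days: min(21, 20) = 20
Waiting-time penalty: 20 × £280 = £5,600
Subtotal: £29,050 + £58,100 + £5,600 = £92,750
Attorney fees: 10% of £92,750 = £9,275
Total award: £92,750 + £9,275 = £102,025

£102,025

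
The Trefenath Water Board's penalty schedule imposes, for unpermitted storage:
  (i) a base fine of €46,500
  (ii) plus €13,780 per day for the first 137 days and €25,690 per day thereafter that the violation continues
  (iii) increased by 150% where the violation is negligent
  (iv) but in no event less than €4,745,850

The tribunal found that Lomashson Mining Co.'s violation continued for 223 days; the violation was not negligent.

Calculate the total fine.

€4,745,850

First 137 days: 137 × €13,780 = €1,887,860
Remaining days: (223 − 137) × €25,690 = €2,209,340
Per-day component: €1,887,860 + €2,209,340 = €4,097,200
Base plus per-day: €46,500 + €4,097,200 = €4,143,700
The violation was not negligent: no 150% increase.
Minimum €4,745,850: €4,143,700 is below the minimum → €4,745,850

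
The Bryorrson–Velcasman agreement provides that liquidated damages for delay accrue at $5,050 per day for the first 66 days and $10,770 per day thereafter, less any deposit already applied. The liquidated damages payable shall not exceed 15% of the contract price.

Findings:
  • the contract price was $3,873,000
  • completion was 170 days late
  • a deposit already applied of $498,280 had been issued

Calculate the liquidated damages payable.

First 66 days: 66 × $5,050 = $333,300
Remaining days: (170 − 66) × $10,770 = $1,120,080
Accrued per-day damages: $333,300 + $1,120,080 = $1,453,380
Less deposit already applied: $1,453,380 − $498,280 = $955,100
Cap: 15% of $3,873,000 = $580,950
Cap at $580,950: $955,100 exceeds the cap → $580,950

$580,950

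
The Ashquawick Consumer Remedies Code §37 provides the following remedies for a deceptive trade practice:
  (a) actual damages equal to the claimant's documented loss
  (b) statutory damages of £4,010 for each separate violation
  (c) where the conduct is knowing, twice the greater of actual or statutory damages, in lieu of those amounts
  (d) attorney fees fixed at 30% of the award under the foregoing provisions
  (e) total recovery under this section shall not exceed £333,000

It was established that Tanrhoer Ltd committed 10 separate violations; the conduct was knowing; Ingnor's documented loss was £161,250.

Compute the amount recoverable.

£333,000

Statutory damages: 10 × £4,010 = £40,100
Greater of actual damages (£161,250) or statutory damages (£40,100): £161,250
Doubled: 2 × £161,250 = £322,500
Attorney fees: 30% of £322,500 = £96,750
Total before cap: £322,500 + £96,750 = £419,250
Cap at £333,000: £419,250 exceeds the cap → £333,000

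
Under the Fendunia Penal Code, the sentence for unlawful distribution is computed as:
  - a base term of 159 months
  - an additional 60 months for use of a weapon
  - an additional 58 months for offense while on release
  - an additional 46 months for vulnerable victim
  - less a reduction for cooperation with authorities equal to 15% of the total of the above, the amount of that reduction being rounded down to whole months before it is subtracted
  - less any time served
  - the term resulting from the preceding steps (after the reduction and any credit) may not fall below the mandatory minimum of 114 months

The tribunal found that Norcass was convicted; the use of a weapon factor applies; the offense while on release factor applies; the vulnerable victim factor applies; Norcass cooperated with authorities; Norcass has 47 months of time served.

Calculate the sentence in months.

Use of a weapon enhancement: +60 months
Offense while on release enhancement: +58 months
Vulnerable victim enhancement: +46 months
Adjusted term: 159 months + 60 months + 58 months + 46 months = 323 months
Cooperation with authorities reduction: 15% of 323 months = 48 months (rounded down)
After reduction: 323 − 48 = 275 months
Less time served: 275 months − 47 months = 228 months
Minimum 114 months: 228 months meets the minimum, no increase.

228 months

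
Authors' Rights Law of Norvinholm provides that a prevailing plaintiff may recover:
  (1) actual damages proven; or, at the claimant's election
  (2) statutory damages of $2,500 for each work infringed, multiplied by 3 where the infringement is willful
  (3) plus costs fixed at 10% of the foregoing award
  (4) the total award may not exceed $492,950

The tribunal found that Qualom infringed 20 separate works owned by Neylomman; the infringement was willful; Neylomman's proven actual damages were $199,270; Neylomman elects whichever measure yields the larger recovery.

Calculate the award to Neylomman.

$219,197

Statutory damages: 20 × $2,500 = $50,000
Trebled: 3 × $50,000 = $150,000
Greater of actual damages ($199,270) or enhanced statutory damages ($150,000): $199,270
Costs: 10% of $199,270 = $19,927
Award plus costs: $199,270 + $19,927 = $219,197
Cap at $492,950: $219,197 is within the cap, no reduction.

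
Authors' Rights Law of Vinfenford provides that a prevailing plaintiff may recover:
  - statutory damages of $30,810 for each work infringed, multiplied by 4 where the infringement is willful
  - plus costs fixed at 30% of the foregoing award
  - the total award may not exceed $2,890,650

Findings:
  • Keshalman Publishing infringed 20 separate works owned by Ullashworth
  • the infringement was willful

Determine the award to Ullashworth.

Statutory damages: 20 × $30,810 = $616,200
Multiplied by 4: 4 × $616,200 = $2,464,800
Costs: 30% of $2,464,800 = $739,440
Award plus costs: $2,464,800 + $739,440 = $3,204,240
Cap at $2,890,650: $3,204,240 exceeds the cap → $2,890,650

$2,890,650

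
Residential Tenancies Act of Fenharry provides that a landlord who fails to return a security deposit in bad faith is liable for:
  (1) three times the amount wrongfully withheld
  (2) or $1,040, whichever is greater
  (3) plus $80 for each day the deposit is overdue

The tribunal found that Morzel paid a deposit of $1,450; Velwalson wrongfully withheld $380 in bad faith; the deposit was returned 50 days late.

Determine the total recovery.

$5,140

Trebled: 3 × $380 = $1,140
Minimum $1,040: $1,140 meets the minimum, no increase.
Late-return penalty: 50 × $80 = $4,000
Damages plus late penalty: $1,140 + $4,000 = $5,140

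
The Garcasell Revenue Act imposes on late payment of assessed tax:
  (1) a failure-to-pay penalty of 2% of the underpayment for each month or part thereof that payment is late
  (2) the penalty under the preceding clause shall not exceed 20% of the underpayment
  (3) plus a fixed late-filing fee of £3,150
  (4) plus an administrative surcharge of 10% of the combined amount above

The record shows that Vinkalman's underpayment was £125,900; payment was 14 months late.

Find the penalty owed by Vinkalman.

Accrued rate: 2% × 14 = 28%, capped at 20% → 20%
Failure-to-pay penalty: 20% of £125,900 = £25,180
Penalty before surcharge: £25,180 + £3,150 = £28,330
Administrative surcharge: 10% of £28,330 = £2,833
Total penalty: £28,330 + £2,833 = £31,163

£31,163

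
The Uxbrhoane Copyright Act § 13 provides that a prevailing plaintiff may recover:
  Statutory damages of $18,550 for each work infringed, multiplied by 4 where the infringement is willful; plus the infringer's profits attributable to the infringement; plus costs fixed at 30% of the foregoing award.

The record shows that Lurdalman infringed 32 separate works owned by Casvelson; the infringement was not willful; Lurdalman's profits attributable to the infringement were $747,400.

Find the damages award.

Statutory damages: 32 × $18,550 = $593,600
Infringement not willful: no ×4 enhancement.
Combined award: $593,600 + $747,400 = $1,341,000
Costs: 30% of $1,341,000 = $402,300
Award plus costs: $1,341,000 + $402,300 = $1,743,300

$1,743,300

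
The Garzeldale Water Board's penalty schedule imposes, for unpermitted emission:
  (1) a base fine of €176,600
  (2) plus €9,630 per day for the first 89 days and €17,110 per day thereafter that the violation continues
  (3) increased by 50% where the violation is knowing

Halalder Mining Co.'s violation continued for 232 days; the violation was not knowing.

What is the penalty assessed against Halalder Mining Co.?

First 89 days: 89 × €9,630 = €857,070
Remaining days: (232 − 89) × €17,110 = €2,446,730
Per-day component: €857,070 + €2,446,730 = €3,303,800
Base plus per-day: €176,600 + €3,303,800 = €3,480,400
The violation was not knowing: no 50% increase.

€3,480,400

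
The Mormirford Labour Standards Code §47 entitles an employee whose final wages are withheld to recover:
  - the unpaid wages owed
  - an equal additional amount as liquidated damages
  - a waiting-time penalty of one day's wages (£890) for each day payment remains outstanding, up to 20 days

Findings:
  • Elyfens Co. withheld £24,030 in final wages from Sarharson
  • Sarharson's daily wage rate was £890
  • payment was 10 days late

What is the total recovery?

Total award: £56,960

Liquidated damages (equal amount): £24,030
Penalty days: min(10, 20) = 10
Waiting-time penalty: 10 × £890 = £8,900
Total award: £24,030 + £24,030 + £8,900 = £56,960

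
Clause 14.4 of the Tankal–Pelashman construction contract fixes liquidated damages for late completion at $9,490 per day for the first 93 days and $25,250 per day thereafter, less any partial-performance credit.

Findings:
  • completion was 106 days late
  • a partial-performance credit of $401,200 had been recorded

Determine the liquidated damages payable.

First 93 days: 93 × $9,490 = $882,570
Remaining days: (106 − 93) × $25,250 = $328,250
Accrued per-day damages: $882,570 + $328,250 = $1,210,820
Less partial-performance credit: $1,210,820 − $401,200 = $809,620

$809,620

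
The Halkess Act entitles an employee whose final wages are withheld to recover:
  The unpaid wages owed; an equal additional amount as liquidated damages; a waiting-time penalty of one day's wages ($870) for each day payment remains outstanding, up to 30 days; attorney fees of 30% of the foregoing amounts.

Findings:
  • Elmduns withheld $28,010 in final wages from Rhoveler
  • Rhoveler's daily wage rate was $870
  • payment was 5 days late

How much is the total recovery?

$78,481

Liquidated damages (equal amount): $28,010
Penalty days: min(5, 30) = 5
Waiting-time penalty: 5 × $870 = $4,350
Subtotal: $28,010 + $28,010 + $4,350 = $60,370
Attorney fees: 30% of $60,370 = $18,111
Total award: $60,370 + $18,111 = $78,481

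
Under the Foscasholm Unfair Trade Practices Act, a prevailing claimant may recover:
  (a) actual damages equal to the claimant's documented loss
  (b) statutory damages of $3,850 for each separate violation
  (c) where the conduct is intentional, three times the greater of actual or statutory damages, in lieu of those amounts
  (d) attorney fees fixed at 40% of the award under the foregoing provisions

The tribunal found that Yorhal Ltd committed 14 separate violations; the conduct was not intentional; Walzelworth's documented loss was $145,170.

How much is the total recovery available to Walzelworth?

$278,698

Statutory damages: 14 × $3,850 = $53,900
Conduct not intentional: the in-lieu enhancement does not apply.
Actual plus statutory damages: $145,170 + $53,900 = $199,070
Attorney fees: 40% of $199,070 = $79,628
Total recovery: $199,070 + $79,628 = $278,698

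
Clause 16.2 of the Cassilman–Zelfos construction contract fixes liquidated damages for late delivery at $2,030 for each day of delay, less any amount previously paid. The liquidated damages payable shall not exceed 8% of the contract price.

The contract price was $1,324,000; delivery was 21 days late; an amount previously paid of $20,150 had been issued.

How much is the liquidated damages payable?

Per-day damages: 21 × $2,030 = $42,630
Less amount previously paid: $42,630 − $20,150 = $22,480
Cap: 8% of $1,324,000 = $105,920
Cap at $105,920: $22,480 is within the cap, no reduction.

$22,480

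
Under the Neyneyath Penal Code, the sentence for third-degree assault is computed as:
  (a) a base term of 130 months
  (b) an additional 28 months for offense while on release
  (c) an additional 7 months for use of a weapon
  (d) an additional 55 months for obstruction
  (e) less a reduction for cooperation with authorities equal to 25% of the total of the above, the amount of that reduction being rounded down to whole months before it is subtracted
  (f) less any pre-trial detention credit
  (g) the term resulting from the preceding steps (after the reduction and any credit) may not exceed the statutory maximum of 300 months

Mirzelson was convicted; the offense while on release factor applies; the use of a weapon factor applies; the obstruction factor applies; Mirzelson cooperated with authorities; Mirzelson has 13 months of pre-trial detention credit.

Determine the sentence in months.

152 months

Offense while on release enhancement: +28 months
Use of a weapon enhancement: +7 months
Obstruction enhancement: +55 months
Adjusted term: 130 months + 28 months + 7 months + 55 months = 220 months
Cooperation with authorities reduction: 25% of 220 months = 55 months (rounded down)
After reduction: 220 − 55 = 165 months
Less pre-trial detention credit: 165 months − 13 months = 152 months
Cap at 300 months: 152 months is within the cap, no reduction.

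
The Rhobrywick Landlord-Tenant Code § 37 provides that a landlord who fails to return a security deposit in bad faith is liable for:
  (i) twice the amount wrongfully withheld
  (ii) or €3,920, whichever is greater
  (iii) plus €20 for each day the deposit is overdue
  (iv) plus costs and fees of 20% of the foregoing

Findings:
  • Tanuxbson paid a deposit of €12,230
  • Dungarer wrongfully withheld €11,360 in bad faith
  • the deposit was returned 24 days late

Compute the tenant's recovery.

Doubled: 2 × €11,360 = €22,720
Minimum €3,920: €22,720 meets the minimum, no increase.
Late-return penalty: 24 × €20 = €480
Damages plus late penalty: €22,720 + €480 = €23,200
Costs and fees: 20% of €23,200 = €4,640
Total recovery: €23,200 + €4,640 = €27,840

Recovery: €27,840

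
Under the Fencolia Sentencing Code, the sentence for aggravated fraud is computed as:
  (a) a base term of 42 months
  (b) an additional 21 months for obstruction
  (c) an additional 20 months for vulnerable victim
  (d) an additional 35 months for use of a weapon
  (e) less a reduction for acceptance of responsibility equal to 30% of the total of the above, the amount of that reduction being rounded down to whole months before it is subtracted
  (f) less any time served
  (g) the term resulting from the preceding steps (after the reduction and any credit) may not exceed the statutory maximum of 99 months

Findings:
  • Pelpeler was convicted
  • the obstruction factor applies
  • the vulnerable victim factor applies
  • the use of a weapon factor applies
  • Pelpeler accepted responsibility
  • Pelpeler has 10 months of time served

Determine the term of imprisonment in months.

Sentence: 73 months

Obstruction enhancement: +21 months
Vulnerable victim enhancement: +20 months
Use of a weapon enhancement: +35 months
Adjusted term: 42 months + 21 months + 20 months + 35 months = 118 months
Acceptance of responsibility reduction: 30% of 118 months = 35 months (rounded down)
After reduction: 118 − 35 = 83 months
Less time served: 83 months − 10 months = 73 months
Cap at 99 months: 73 months is within the cap, no reduction.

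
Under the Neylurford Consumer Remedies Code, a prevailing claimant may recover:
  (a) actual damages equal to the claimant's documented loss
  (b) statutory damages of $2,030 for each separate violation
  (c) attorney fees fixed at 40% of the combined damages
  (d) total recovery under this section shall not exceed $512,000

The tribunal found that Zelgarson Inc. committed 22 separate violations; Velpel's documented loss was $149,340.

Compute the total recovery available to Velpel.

$271,600

Statutory damages: 22 × $2,030 = $44,660
Combined damages: $149,340 + $44,660 = $194,000
Attorney fees: 40% of $194,000 = $77,600
Total before cap: $194,000 + $77,600 = $271,600
Cap at $512,000: $271,600 is within the cap, no reduction.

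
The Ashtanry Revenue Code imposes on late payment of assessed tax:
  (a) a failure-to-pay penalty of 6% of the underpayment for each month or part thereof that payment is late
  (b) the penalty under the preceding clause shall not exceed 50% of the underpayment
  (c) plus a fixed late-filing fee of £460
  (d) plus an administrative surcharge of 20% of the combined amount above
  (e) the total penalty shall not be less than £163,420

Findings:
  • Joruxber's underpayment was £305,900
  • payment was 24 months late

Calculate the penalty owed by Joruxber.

Penalty: £184,092

Accrued rate: 6% × 24 = 144%, capped at 50% → 50%
Failure-to-pay penalty: 50% of £305,900 = £152,950
Penalty before surcharge: £152,950 + £460 = £153,410
Administrative surcharge: 20% of £153,410 = £30,682
Total penalty: £153,410 + £30,682 = £184,092
Minimum £163,420: £184,092 meets the minimum, no increase.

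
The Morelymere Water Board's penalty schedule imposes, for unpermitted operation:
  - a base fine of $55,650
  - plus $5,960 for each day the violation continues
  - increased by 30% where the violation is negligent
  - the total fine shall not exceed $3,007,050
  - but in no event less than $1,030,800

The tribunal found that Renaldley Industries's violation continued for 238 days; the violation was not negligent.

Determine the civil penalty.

Per-day component: 238 × $5,960 = $1,418,480
Base plus per-day: $55,650 + $1,418,480 = $1,474,130
The violation was not negligent: no 30% increase.
Cap at $3,007,050: $1,474,130 is within the cap, no reduction.
Minimum $1,030,800: $1,474,130 meets the minimum, no increase.

$1,474,130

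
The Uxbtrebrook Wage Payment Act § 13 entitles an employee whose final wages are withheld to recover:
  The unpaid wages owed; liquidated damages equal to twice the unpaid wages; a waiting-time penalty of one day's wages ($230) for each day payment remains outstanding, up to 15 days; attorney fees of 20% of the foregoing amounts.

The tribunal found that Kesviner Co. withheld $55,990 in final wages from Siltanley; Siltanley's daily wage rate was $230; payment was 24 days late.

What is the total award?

Doubled: 2 × $55,990 = $111,980
Penalty days: min(24, 15) = 15
Waiting-time penalty: 15 × $230 = $3,450
Subtotal: $55,990 + $111,980 + $3,450 = $171,420
Attorney fees: 20% of $171,420 = $34,284
Total award: $171,420 + $34,284 = $205,704

Total award: $205,704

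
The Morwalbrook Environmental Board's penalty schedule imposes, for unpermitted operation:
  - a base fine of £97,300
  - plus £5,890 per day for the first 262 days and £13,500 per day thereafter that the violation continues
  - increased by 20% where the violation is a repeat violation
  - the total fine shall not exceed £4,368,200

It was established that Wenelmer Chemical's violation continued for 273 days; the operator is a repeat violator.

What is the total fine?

Civil penalty: £2,146,776

First 262 days: 262 × £5,890 = £1,543,180
Remaining days: (273 − 262) × £13,500 = £148,500
Per-day component: £1,543,180 + £148,500 = £1,691,680
Base plus per-day: £97,300 + £1,691,680 = £1,788,980
Enhancement: 20% of £1,788,980 = £357,796
Enhanced fine: £1,788,980 + £357,796 = £2,146,776
Cap at £4,368,200: £2,146,776 is within the cap, no reduction.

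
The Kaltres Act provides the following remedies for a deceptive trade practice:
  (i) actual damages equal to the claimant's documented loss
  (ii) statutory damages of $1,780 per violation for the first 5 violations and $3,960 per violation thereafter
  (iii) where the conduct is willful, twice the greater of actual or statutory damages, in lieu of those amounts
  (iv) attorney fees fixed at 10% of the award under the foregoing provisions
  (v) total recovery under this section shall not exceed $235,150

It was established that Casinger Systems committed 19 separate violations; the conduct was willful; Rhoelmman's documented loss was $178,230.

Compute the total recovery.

Total recovery: $235,150

First 5 violations: 5 × $1,780 = $8,900
Remaining violations: (19 − 5) × $3,960 = $55,440
Statutory damages: $8,900 + $55,440 = $64,340
Greater of actual damages ($178,230) or statutory damages ($64,340): $178,230
Doubled: 2 × $178,230 = $356,460
Attorney fees: 10% of $356,460 = $35,646
Total before cap: $356,460 + $35,646 = $392,106
Cap at $235,150: $392,106 exceeds the cap → $235,150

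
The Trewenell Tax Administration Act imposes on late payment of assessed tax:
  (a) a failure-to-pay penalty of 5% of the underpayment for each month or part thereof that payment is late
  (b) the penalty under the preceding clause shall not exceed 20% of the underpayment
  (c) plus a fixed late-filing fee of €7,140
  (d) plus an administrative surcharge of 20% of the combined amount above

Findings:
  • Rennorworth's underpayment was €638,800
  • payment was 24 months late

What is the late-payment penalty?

Accrued rate: 5% × 24 = 120%, capped at 20% → 20%
Failure-to-pay penalty: 20% of €638,800 = €127,760
Penalty before surcharge: €127,760 + €7,140 = €134,900
Administrative surcharge: 20% of €134,900 = €26,980
Total penalty: €134,900 + €26,980 = €161,880

Penalty: €161,880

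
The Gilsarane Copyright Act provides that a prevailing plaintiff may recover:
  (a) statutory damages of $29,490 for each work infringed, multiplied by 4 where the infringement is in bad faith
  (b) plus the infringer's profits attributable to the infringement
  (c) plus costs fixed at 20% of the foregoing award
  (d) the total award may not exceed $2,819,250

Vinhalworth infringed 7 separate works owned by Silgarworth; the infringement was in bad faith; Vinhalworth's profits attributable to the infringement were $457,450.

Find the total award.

Award: $1,539,804

Statutory damages: 7 × $29,490 = $206,430
Multiplied by 4: 4 × $206,430 = $825,720
Combined award: $825,720 + $457,450 = $1,283,170
Costs: 20% of $1,283,170 = $256,634
Award plus costs: $1,283,170 + $256,634 = $1,539,804
Cap at $2,819,250: $1,539,804 is within the cap, no reduction.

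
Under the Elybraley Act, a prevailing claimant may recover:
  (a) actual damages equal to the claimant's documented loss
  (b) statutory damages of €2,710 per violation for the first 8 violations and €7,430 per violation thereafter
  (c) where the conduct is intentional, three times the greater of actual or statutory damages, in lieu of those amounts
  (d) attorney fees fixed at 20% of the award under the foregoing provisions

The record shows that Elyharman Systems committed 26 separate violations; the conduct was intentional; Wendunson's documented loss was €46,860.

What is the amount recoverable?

€559,512

First 8 violations: 8 × €2,710 = €21,680
Remaining violations: (26 − 8) × €7,430 = €133,740
Statutory damages: €21,680 + €133,740 = €155,420
Greater of actual damages (€46,860) or statutory damages (€155,420): €155,420
Trebled: 3 × €155,420 = €466,260
Attorney fees: 20% of €466,260 = €93,252
Total recovery: €466,260 + €93,252 = €559,512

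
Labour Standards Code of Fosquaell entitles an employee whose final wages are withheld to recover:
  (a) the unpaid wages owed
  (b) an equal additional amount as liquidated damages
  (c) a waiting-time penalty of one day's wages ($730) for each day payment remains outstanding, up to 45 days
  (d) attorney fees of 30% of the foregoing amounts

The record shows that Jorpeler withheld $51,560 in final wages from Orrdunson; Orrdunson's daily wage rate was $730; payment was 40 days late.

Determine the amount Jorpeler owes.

Total award: $172,016

Liquidated damages (equal amount): $51,560
Penalty days: min(40, 45) = 40
Waiting-time penalty: 40 × $730 = $29,200
Subtotal: $51,560 + $51,560 + $29,200 = $132,320
Attorney fees: 30% of $132,320 = $39,696
Total award: $132,320 + $39,696 = $172,016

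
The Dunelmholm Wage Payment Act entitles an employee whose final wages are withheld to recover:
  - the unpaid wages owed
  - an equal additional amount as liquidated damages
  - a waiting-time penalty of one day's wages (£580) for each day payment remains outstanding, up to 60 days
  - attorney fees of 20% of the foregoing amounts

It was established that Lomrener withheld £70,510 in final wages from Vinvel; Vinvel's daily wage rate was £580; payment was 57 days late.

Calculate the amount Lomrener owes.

Liquidated damages (equal amount): £70,510
Penalty days: min(57, 60) = 57
Waiting-time penalty: 57 × £580 = £33,060
Subtotal: £70,510 + £70,510 + £33,060 = £174,080
Attorney fees: 20% of £174,080 = £34,816
Total award: £174,080 + £34,816 = £208,896

£208,896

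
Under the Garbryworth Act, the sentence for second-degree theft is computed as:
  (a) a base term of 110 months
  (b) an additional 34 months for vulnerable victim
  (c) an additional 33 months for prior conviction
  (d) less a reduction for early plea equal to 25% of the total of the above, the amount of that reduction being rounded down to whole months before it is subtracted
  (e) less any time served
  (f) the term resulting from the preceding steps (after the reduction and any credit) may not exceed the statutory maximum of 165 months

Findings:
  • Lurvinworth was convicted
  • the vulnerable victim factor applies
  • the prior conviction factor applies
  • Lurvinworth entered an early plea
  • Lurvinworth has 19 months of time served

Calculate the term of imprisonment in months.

Vulnerable victim enhancement: +34 months
Prior conviction enhancement: +33 months
Adjusted term: 110 months + 34 months + 33 months = 177 months
Early plea reduction: 25% of 177 months = 44 months (rounded down)
After reduction: 177 − 44 = 133 months
Less time served: 133 months − 19 months = 114 months
Cap at 165 months: 114 months is within the cap, no reduction.

Sentence: 114 months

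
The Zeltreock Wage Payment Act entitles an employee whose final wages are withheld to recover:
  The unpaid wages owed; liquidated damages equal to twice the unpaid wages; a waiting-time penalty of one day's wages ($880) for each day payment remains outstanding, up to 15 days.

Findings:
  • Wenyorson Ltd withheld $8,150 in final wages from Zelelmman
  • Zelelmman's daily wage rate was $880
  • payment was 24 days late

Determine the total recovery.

$37,650

Doubled: 2 × $8,150 = $16,300
Penalty days: min(24, 15) = 15
Waiting-time penalty: 15 × $880 = $13,200
Total award: $8,150 + $16,300 + $13,200 = $37,650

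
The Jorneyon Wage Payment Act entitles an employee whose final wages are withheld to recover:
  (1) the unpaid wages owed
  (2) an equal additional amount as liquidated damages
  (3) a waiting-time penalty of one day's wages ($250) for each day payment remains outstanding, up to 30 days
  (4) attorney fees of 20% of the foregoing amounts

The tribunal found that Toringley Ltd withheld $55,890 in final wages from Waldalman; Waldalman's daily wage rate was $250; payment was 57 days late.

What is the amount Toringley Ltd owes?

$143,136

Liquidated damages (equal amount): $55,890
Penalty days: min(57, 30) = 30
Waiting-time penalty: 30 × $250 = $7,500
Subtotal: $55,890 + $55,890 + $7,500 = $119,280
Attorney fees: 20% of $119,280 = $23,856
Total award: $119,280 + $23,856 = $143,136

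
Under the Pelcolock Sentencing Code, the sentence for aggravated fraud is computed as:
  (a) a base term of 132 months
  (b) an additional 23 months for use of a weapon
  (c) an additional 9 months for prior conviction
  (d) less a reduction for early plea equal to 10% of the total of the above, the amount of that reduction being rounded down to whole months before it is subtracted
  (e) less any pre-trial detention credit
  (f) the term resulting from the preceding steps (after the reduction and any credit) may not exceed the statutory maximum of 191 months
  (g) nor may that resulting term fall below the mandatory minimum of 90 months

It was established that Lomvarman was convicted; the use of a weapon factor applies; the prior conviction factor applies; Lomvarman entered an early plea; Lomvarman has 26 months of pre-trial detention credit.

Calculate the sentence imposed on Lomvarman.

Use of a weapon enhancement: +23 months
Prior conviction enhancement: +9 months
Adjusted term: 132 months + 23 months + 9 months = 164 months
Early plea reduction: 10% of 164 months = 16 months (rounded down)
After reduction: 164 − 16 = 148 months
Less pre-trial detention credit: 148 months − 26 months = 122 months
Cap at 191 months: 122 months is within the cap, no reduction.
Minimum 90 months: 122 months meets the minimum, no increase.

122 months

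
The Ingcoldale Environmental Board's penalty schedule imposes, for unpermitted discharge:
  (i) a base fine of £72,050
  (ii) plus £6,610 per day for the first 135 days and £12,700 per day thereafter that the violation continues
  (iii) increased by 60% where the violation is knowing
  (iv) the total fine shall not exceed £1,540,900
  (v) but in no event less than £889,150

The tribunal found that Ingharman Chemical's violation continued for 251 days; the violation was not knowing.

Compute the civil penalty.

First 135 days: 135 × £6,610 = £892,350
Remaining days: (251 − 135) × £12,700 = £1,473,200
Per-day component: £892,350 + £1,473,200 = £2,365,550
Base plus per-day: £72,050 + £2,365,550 = £2,437,600
The violation was not knowing: no 60% increase.
Cap at £1,540,900: £2,437,600 exceeds the cap → £1,540,900
Minimum £889,150: £1,540,900 meets the minimum, no increase.

Civil penalty: £1,540,900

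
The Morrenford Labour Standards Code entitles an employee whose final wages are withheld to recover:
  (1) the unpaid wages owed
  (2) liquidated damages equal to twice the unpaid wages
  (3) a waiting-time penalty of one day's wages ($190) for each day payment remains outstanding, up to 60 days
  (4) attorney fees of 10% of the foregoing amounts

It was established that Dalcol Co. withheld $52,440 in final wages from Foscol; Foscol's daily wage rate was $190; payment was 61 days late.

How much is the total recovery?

$185,592

Doubled: 2 × $52,440 = $104,880
Penalty days: min(61, 60) = 60
Waiting-time penalty: 60 × $190 = $11,400
Subtotal: $52,440 + $104,880 + $11,400 = $168,720
Attorney fees: 10% of $168,720 = $16,872
Total award: $168,720 + $16,872 = $185,592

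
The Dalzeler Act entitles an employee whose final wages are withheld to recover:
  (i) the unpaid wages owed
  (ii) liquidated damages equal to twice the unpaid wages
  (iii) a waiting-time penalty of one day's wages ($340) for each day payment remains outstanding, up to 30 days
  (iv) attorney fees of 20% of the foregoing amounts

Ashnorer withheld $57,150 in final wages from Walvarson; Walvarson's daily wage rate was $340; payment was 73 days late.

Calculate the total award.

$217,980

Doubled: 2 × $57,150 = $114,300
Penalty days: min(73, 30) = 30
Waiting-time penalty: 30 × $340 = $10,200
Subtotal: $57,150 + $114,300 + $10,200 = $181,650
Attorney fees: 20% of $181,650 = $36,330
Total award: $181,650 + $36,330 = $217,980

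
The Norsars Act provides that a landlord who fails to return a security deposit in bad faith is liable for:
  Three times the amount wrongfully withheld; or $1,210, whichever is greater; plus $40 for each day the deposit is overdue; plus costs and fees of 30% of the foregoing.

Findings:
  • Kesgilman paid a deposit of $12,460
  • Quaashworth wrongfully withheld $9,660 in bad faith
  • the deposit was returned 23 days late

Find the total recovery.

Trebled: 3 × $9,660 = $28,980
Minimum $1,210: $28,980 meets the minimum, no increase.
Late-return penalty: 23 × $40 = $920
Damages plus late penalty: $28,980 + $920 = $29,900
Costs and fees: 30% of $29,900 = $8,970
Total recovery: $29,900 + $8,970 = $38,870

Recovery: $38,870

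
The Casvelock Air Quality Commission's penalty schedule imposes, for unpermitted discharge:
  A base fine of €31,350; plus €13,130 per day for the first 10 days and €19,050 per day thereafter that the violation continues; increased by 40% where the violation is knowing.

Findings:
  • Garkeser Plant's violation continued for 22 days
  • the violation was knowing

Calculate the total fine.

First 10 days: 10 × €13,130 = €131,300
Remaining days: (22 − 10) × €19,050 = €228,600
Per-day component: €131,300 + €228,600 = €359,900
Base plus per-day: €31,350 + €359,900 = €391,250
Enhancement: 40% of €391,250 = €156,500
Enhanced fine: €391,250 + €156,500 = €547,750

Civil penalty: €547,750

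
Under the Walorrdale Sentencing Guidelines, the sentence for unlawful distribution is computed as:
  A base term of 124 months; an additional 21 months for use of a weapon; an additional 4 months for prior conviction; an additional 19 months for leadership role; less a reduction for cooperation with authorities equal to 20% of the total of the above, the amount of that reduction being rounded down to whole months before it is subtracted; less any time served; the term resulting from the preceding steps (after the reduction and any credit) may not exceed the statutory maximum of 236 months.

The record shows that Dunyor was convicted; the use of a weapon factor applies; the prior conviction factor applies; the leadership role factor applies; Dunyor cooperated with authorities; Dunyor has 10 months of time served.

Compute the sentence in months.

Use of a weapon enhancement: +21 months
Prior conviction enhancement: +4 months
Leadership role enhancement: +19 months
Adjusted term: 124 months + 21 months + 4 months + 19 months = 168 months
Cooperation with authorities reduction: 20% of 168 months = 33 months (rounded down)
After reduction: 168 − 33 = 135 months
Less time served: 135 months − 10 months = 125 months
Cap at 236 months: 125 months is within the cap, no reduction.

125 months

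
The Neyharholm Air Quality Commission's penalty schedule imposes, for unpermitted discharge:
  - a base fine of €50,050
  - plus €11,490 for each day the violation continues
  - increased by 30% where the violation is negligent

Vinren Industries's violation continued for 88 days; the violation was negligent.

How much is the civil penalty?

Civil penalty: €1,379,521

Per-day component: 88 × €11,490 = €1,011,120
Base plus per-day: €50,050 + €1,011,120 = €1,061,170
Enhancement: 30% of €1,061,170 = €318,351
Enhanced fine: €1,061,170 + €318,351 = €1,379,521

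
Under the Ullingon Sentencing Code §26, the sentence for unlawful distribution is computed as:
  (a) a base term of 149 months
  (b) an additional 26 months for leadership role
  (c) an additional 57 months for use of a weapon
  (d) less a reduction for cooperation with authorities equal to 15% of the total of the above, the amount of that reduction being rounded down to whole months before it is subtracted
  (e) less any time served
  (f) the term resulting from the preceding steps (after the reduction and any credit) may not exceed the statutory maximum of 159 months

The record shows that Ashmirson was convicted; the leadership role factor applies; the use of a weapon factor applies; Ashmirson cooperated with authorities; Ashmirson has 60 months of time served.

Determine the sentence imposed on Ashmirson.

Leadership role enhancement: +26 months
Use of a weapon enhancement: +57 months
Adjusted term: 149 months + 26 months + 57 months = 232 months
Cooperation with authorities reduction: 15% of 232 months = 34 months (rounded down)
After reduction: 232 − 34 = 198 months
Less time served: 198 months − 60 months = 138 months
Cap at 159 months: 138 months is within the cap, no reduction.

138 months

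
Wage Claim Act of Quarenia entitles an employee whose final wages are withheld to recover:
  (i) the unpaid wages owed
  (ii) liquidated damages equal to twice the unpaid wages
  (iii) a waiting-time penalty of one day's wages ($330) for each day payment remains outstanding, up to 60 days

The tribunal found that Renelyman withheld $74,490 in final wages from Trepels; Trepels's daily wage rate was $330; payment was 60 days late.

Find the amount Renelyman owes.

Total award: $243,270

Doubled: 2 × $74,490 = $148,980
Penalty days: min(60, 60) = 60
Waiting-time penalty: 60 × $330 = $19,800
Total award: $74,490 + $148,980 + $19,800 = $243,270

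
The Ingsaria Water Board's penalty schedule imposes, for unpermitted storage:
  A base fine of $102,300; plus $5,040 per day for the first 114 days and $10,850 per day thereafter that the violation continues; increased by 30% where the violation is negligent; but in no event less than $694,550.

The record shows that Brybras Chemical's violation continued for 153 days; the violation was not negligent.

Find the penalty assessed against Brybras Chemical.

First 114 days: 114 × $5,040 = $574,560
Remaining days: (153 − 114) × $10,850 = $423,150
Per-day component: $574,560 + $423,150 = $997,710
Base plus per-day: $102,300 + $997,710 = $1,100,010
The violation was not negligent: no 30% increase.
Minimum $694,550: $1,100,010 meets the minimum, no increase.

$1,100,010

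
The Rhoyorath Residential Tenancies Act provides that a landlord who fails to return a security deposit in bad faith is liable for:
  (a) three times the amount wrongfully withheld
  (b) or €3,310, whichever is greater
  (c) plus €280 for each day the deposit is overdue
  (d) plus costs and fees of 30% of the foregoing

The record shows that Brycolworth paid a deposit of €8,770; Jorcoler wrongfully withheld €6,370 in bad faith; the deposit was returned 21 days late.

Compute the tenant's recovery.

€32,487

Trebled: 3 × €6,370 = €19,110
Minimum €3,310: €19,110 meets the minimum, no increase.
Late-return penalty: 21 × €280 = €5,880
Damages plus late penalty: €19,110 + €5,880 = €24,990
Costs and fees: 30% of €24,990 = €7,497
Total recovery: €24,990 + €7,497 = €32,487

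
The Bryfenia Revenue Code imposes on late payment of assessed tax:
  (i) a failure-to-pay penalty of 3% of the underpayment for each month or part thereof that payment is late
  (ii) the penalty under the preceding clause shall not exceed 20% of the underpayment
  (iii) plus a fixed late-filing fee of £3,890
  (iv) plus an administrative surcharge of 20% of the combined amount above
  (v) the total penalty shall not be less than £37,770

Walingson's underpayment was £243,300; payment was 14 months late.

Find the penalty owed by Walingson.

£63,060

Accrued rate: 3% × 14 = 42%, capped at 20% → 20%
Failure-to-pay penalty: 20% of £243,300 = £48,660
Penalty before surcharge: £48,660 + £3,890 = £52,550
Administrative surcharge: 20% of £52,550 = £10,510
Total penalty: £52,550 + £10,510 = £63,060
Minimum £37,770: £63,060 meets the minimum, no increase.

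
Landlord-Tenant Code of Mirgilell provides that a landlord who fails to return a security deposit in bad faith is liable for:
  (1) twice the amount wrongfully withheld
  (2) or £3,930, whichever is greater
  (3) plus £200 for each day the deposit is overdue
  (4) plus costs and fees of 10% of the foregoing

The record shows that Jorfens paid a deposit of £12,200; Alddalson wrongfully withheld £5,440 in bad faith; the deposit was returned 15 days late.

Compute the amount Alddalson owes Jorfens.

£15,268

Doubled: 2 × £5,440 = £10,880
Minimum £3,930: £10,880 meets the minimum, no increase.
Late-return penalty: 15 × £200 = £3,000
Damages plus late penalty: £10,880 + £3,000 = £13,880
Costs and fees: 10% of £13,880 = £1,388
Total recovery: £13,880 + £1,388 = £15,268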